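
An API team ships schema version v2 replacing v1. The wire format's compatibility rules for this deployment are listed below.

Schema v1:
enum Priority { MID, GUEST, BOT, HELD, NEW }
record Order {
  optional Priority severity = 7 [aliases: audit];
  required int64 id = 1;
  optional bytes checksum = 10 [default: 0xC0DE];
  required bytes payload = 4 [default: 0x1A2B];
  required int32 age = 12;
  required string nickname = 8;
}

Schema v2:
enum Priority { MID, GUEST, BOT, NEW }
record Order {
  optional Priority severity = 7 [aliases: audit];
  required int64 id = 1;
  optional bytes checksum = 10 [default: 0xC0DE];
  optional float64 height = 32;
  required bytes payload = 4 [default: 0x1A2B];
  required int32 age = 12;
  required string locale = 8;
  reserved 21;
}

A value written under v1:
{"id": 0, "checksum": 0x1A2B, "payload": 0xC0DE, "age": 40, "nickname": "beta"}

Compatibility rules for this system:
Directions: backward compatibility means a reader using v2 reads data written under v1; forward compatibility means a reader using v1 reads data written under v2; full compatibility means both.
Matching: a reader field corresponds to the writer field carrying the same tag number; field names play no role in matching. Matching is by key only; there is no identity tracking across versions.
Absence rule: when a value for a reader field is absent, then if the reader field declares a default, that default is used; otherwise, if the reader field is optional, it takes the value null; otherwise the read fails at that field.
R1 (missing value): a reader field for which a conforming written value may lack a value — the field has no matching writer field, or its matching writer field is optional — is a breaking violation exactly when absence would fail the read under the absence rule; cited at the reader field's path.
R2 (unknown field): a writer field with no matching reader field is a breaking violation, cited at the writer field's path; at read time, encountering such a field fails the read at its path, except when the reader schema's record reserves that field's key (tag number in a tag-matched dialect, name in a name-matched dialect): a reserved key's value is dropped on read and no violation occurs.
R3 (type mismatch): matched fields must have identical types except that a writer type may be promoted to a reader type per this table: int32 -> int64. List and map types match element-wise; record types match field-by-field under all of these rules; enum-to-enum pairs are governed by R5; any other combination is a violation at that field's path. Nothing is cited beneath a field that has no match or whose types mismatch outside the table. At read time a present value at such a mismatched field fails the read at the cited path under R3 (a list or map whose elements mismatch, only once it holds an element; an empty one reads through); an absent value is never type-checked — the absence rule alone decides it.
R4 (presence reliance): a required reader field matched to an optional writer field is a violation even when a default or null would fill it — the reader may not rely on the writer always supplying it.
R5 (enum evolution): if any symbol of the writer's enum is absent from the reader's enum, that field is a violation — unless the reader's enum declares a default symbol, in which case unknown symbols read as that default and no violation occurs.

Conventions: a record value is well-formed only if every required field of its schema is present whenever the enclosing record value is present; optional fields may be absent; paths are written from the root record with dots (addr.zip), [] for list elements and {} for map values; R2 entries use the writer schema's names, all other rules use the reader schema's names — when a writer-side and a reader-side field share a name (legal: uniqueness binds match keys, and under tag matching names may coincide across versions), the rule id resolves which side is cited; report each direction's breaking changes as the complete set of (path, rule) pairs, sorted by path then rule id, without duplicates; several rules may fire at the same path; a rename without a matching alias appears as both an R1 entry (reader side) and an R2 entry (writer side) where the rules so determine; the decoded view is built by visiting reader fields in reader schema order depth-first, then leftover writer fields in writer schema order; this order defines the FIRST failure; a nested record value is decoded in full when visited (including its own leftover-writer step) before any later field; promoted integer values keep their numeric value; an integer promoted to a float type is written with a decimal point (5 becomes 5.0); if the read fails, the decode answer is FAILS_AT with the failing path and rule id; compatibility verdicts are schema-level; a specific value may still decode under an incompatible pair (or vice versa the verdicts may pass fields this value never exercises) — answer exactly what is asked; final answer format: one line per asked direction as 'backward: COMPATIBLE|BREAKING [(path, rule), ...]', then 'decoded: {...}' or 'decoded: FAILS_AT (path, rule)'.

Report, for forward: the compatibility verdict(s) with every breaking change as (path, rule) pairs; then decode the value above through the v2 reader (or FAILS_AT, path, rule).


forward: BREAKING [(height, R2)]; decoded: {"severity": null, "id": 0, "checksum": 0x1A2B, "height": null, "payload": 0xC0DE, "age": 40, "locale": "beta"}

in Order below, arrows point writer -> reader
forward for Order (reader v1, writer v2):
  severity: Priority -> Priority, writer optional; from severity
  id: int64 -> int64, writer required; from id
  checksum: bytes -> bytes, writer optional; from checksum
  payload: bytes -> bytes, writer required; from payload
  age: int32 -> int32, writer required; from age
  nickname: string -> string, writer required; from locale
  height (writer side), unknown to reader
  R2 fires at height
  forward on Order therefore BREAKING (1)
decoding the Order value with the v2 reader:
  severity := null (not supplied -> null)
  id := 0
  checksum := 0x1A2B
  height := null (not supplied -> null)
  payload := 0xC0DE
  age := 40
  locale := "beta" (from writer nickname)
  => decoded: {"severity": null, "id": 0, "checksum": 0x1A2B, "height": null, "payload": 0xC0DE, "age": 40, "locale": "beta"}
ruling out the remaining Order differences:
  enum Priority (field severity in record Order): symbol HELD removed -> affects backward compatibility only, which is not asked


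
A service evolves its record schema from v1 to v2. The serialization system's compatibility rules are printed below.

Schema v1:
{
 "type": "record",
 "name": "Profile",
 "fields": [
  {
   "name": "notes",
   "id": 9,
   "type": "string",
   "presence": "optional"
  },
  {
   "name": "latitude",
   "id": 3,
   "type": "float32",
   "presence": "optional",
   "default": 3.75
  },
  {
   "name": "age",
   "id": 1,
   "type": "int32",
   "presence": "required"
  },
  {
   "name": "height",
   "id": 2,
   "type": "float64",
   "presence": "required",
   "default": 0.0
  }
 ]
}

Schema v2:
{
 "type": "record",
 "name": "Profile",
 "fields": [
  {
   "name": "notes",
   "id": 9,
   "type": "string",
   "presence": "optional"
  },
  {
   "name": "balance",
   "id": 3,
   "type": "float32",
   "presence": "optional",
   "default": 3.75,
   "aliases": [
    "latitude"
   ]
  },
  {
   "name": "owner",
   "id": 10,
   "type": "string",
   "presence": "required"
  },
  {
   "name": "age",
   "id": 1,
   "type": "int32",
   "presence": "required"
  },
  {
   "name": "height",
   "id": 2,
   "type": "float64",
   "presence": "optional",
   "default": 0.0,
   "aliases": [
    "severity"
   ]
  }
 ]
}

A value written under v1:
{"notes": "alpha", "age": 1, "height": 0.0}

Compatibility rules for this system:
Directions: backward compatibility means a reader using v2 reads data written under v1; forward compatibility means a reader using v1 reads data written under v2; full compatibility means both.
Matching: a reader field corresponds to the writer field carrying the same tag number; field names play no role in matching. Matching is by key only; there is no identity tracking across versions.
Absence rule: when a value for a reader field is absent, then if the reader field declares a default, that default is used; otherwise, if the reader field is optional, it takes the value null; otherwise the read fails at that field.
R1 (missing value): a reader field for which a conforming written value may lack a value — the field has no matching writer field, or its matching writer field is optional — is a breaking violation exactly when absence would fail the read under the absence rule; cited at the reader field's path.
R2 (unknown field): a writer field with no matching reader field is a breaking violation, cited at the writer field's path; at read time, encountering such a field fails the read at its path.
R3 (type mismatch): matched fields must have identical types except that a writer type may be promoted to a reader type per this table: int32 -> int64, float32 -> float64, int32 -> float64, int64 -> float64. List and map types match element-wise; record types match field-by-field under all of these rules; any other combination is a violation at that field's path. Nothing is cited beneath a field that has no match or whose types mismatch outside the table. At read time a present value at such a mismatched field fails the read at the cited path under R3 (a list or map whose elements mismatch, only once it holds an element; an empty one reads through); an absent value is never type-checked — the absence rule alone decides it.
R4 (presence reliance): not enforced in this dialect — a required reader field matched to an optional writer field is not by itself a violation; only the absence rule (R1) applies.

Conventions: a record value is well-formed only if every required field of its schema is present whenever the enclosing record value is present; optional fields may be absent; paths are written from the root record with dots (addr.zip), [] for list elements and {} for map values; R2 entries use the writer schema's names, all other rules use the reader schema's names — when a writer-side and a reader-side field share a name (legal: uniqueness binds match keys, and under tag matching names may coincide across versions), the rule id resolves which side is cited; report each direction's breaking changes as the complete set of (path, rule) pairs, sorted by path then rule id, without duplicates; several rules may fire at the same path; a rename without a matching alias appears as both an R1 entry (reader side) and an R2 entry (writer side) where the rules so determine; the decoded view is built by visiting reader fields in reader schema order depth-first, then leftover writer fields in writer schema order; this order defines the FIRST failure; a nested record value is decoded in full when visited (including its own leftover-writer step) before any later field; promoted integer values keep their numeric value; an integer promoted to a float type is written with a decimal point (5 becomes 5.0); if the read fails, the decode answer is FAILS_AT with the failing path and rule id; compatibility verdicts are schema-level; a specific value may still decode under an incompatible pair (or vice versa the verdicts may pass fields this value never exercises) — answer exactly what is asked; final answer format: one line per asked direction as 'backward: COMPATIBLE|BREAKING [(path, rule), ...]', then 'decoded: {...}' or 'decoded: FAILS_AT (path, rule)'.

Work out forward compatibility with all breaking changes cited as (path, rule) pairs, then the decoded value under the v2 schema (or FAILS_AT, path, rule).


forward: BREAKING [(owner, R2)]; decoded: FAILS_AT (owner, R1)

in Profile below, arrows point writer -> reader
checking forward for Profile: reader v1 against writer v2:
  string -> string, writer optional: notes aligns to notes
  float32 -> float32, writer optional: latitude aligns to balance
  int32 -> int32, writer required: age aligns to age
  float64 -> float64, writer optional: height aligns to height
  owner (writer side), unknown to reader
  R2 fires at owner
  => forward: BREAKING (1)
migrating the Profile value to v2:
  notes := "alpha"
  balance := 3.75 (absent -> default)
  read fails at owner under R1 (no fill)
  => FAILS_AT (owner, R1)
remaining Profile differences; none change what is asked:
  field height in record Profile: required changed to optional -> inert for the asked Profile verdict: nothing fires
  renamed field latitude to balance in record Profile (alias latitude declared on the renamed field) -> inert for the asked Profile verdict: nothing fires


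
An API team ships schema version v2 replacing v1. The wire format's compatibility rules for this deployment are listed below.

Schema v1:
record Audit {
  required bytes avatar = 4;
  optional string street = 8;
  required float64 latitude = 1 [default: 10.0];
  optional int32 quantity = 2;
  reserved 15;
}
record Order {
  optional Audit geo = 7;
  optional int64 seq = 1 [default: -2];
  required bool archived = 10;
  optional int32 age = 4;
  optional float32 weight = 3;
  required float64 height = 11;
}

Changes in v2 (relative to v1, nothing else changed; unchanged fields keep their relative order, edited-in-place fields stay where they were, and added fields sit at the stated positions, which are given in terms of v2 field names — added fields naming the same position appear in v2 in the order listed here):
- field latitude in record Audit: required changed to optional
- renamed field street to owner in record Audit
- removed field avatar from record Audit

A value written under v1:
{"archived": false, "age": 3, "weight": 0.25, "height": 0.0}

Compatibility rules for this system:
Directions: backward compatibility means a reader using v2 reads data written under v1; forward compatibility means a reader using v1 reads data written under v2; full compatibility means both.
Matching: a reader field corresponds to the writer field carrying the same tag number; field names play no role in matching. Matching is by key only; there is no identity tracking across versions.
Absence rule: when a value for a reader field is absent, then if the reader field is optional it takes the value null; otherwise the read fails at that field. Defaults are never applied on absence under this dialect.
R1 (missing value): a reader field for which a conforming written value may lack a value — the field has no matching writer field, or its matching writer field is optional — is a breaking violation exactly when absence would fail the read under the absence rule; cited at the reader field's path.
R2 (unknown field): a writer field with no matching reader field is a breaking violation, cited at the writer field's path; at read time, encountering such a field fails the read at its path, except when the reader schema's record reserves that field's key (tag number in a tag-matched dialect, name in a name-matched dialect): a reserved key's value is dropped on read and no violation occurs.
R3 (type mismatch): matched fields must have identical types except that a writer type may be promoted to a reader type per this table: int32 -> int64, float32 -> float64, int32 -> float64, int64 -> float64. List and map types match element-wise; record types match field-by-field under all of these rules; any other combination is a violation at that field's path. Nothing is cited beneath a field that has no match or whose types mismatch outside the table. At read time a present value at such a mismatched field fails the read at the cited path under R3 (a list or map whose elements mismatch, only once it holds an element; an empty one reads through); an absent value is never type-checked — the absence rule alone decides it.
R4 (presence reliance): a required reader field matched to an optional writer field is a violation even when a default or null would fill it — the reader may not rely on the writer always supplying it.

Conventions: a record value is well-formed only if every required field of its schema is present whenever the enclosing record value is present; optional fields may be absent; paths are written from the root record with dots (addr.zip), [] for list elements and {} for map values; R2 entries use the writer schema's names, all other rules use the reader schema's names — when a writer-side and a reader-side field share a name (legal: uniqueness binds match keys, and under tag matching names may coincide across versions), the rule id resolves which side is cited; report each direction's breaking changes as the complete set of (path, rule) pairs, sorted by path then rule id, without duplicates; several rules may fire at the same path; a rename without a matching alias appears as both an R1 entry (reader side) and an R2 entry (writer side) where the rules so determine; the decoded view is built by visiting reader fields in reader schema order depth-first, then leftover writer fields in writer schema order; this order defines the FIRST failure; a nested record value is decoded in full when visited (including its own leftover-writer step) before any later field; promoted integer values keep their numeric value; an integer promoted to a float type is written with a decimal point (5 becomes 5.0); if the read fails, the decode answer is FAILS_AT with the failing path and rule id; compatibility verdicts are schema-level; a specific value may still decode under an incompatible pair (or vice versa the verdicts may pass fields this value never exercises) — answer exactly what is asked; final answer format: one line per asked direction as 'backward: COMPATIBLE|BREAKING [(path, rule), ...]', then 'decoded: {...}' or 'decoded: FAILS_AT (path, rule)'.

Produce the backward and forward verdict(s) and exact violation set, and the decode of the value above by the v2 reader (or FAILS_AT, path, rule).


backward: BREAKING [(geo.avatar, R2)]; forward: BREAKING [(geo.avatar, R1), (geo.latitude, R1), (geo.latitude, R4)]; decoded: {"geo": null, "seq": null, "archived": false, "age": 3, "weight": 0.25, "height": 0.0}

each type pair in Order: writer, then reader
backward analysis of Order with v2 as reader and v1 as writer:
  Audit -> Audit, writer optional: geo aligns to geo
  int64 -> int64, writer optional: seq aligns to seq
  bool -> bool, writer required: archived aligns to archived
  int32 -> int32, writer optional: age aligns to age
  float32 -> float32, writer optional: weight aligns to weight
  float64 -> float64, writer required: height aligns to height
  string -> string, writer optional: geo.owner aligns to geo.street
  float64 -> float64, writer required: geo.latitude aligns to geo.latitude
  int32 -> int32, writer optional: geo.quantity aligns to geo.quantity
  geo.avatar (writer side), unknown to reader
  violation R2 at geo.avatar
  => backward: BREAKING (1)
forward analysis of Order with v1 as reader and v2 as writer:
  Audit -> Audit, writer optional: geo aligns to geo
  int64 -> int64, writer optional: seq aligns to seq
  bool -> bool, writer required: archived aligns to archived
  int32 -> int32, writer optional: age aligns to age
  float32 -> float32, writer optional: weight aligns to weight
  float64 -> float64, writer required: height aligns to height
  geo.avatar: no writer match
  string -> string, writer optional: geo.street aligns to geo.owner
  float64 -> float64, writer optional: geo.latitude aligns to geo.latitude
  int32 -> int32, writer optional: geo.quantity aligns to geo.quantity
  violation R1 at geo.avatar
  violation R1 at geo.latitude
  violation R4 at geo.latitude
  => forward: BREAKING (3)
decode (reader v2):
  geo := null (not supplied -> null)
  seq := null (not supplied -> null)
  archived := false
  age := 3
  weight := 0.25
  height := 0.0
  => decoded: {"geo": null, "seq": null, "archived": false, "age": 3, "weight": 0.25, "height": 0.0}


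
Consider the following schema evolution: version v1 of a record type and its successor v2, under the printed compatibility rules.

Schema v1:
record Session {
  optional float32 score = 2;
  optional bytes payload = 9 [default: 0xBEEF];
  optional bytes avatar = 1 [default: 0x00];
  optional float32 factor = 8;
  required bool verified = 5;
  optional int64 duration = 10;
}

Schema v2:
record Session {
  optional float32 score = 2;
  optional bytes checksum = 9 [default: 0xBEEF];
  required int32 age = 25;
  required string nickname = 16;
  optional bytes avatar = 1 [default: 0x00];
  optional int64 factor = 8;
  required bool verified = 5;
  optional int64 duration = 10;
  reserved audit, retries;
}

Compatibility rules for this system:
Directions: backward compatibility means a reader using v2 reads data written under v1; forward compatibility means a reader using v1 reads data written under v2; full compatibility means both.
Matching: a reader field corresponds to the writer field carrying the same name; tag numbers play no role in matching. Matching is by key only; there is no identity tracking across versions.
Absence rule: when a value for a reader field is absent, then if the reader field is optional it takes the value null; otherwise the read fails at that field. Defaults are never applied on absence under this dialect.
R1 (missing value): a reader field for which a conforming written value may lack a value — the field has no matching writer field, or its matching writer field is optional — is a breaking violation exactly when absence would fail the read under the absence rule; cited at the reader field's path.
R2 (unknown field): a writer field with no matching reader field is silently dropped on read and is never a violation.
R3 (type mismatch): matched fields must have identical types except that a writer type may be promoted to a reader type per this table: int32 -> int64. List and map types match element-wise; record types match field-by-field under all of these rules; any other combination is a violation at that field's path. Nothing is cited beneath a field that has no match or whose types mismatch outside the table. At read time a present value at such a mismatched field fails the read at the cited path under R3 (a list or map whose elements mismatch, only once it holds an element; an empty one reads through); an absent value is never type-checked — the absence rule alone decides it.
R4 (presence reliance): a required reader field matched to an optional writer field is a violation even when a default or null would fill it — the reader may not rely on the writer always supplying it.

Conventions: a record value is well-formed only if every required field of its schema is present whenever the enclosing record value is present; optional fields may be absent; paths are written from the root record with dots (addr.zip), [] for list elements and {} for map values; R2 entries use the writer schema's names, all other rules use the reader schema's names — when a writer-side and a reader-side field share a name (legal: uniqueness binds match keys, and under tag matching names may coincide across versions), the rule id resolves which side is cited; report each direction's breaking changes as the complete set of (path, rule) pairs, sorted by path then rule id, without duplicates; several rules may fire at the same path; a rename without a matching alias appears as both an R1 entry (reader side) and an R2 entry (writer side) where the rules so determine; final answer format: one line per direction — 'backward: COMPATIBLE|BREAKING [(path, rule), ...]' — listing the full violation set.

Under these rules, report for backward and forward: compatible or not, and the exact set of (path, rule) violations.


in Session below, arrows point writer -> reader
backward pass over Session, reader schema v2, writer schema v1:
  writer optional, float32 -> float32: reader score maps from writer score
  checksum: no writer match
  age: no writer match
  nickname: no writer match
  writer optional, bytes -> bytes: reader avatar maps from writer avatar
  writer optional, float32 -> int64: reader factor maps from writer factor
  writer required, bool -> bool: reader verified maps from writer verified
  writer optional, int64 -> int64: reader duration maps from writer duration
  writer field payload has no reader counterpart
  violation R1 at age
  violation R3 at factor
  violation R1 at nickname
  backward on Session therefore BREAKING (3)
forward pass over Session, reader schema v1, writer schema v2:
  writer optional, float32 -> float32: reader score maps from writer score
  payload: no writer match
  writer optional, bytes -> bytes: reader avatar maps from writer avatar
  writer optional, int64 -> float32: reader factor maps from writer factor
  writer required, bool -> bool: reader verified maps from writer verified
  writer optional, int64 -> int64: reader duration maps from writer duration
  writer field checksum has no reader counterpart
  writer field age has no reader counterpart
  writer field nickname has no reader counterpart
  violation R3 at factor
  forward on Session therefore BREAKING (1)

backward: BREAKING [(age, R1), (factor, R3), (nickname, R1)]; forward: BREAKING [(factor, R3)]


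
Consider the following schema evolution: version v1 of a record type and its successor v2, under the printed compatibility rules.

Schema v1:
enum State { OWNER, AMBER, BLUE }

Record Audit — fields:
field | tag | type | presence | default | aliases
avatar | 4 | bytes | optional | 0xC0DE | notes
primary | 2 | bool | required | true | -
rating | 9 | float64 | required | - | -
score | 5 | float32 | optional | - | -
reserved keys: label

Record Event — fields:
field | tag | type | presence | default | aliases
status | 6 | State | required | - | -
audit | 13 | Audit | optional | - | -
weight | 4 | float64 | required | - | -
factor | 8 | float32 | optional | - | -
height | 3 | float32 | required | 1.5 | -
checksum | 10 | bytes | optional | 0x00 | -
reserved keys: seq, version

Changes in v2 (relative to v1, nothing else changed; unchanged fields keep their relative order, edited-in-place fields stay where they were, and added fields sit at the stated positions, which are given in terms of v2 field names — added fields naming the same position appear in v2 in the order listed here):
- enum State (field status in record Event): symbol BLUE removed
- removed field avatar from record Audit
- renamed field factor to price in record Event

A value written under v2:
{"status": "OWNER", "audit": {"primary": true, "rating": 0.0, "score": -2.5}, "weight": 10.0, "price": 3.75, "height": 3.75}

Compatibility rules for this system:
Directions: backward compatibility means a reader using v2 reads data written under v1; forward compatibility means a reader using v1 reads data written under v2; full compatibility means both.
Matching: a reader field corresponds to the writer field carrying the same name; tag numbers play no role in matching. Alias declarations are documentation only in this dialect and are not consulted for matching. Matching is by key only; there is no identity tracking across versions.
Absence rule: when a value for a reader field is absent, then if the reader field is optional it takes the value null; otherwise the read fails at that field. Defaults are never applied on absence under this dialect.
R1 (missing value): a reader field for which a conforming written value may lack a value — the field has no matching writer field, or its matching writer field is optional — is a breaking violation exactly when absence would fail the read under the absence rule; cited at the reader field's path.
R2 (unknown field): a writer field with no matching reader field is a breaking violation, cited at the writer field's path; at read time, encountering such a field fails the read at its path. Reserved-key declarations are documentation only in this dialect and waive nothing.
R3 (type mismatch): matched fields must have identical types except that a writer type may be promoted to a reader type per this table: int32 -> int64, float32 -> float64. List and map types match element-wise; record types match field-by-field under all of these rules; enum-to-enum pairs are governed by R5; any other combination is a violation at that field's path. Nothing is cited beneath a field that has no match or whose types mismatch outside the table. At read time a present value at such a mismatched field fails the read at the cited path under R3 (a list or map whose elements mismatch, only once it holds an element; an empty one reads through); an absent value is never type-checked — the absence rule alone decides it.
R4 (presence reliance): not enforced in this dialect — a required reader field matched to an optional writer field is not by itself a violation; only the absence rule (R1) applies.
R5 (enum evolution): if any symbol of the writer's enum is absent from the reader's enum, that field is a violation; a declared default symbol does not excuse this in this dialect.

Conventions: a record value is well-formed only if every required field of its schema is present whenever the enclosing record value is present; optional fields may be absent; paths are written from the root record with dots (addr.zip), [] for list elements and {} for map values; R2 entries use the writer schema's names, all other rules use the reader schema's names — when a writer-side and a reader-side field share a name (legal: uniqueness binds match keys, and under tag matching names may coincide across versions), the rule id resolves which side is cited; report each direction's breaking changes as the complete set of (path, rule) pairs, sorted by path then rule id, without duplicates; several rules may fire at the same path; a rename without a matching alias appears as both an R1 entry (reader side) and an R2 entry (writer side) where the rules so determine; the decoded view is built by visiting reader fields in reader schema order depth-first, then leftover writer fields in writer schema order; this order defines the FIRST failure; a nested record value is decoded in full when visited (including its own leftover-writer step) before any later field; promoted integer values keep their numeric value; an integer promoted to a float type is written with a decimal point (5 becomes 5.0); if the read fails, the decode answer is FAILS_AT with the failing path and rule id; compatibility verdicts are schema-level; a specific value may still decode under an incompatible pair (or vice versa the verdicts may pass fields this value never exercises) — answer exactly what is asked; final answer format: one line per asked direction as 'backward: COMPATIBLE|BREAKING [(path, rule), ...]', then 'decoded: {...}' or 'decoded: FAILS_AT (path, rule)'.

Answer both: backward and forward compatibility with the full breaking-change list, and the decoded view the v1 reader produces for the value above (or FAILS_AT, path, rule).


backward: BREAKING [(audit.avatar, R2), (factor, R2), (status, R5)]; forward: BREAKING [(price, R2)]; decoded: FAILS_AT (price, R2)

in Event below, arrows point writer -> reader
backward analysis of Event with v2 as reader and v1 as writer:
  status <- status (State -> State, writer required)
  audit <- audit (Audit -> Audit, writer optional)
  weight <- weight (float64 -> float64, writer required)
  no writer field matches reader price
  height <- height (float32 -> float32, writer required)
  checksum <- checksum (bytes -> bytes, writer optional)
  writer field factor has no reader counterpart
  audit.primary <- audit.primary (bool -> bool, writer required)
  audit.rating <- audit.rating (float64 -> float64, writer required)
  audit.score <- audit.score (float32 -> float32, writer optional)
  writer field audit.avatar has no reader counterpart
  violation R2 at audit.avatar
  violation R2 at factor
  violation R5 at status
  backward on Event therefore BREAKING (3)
forward analysis of Event with v1 as reader and v2 as writer:
  status <- status (State -> State, writer required)
  audit <- audit (Audit -> Audit, writer optional)
  weight <- weight (float64 -> float64, writer required)
  no writer field matches reader factor
  height <- height (float32 -> float32, writer required)
  checksum <- checksum (bytes -> bytes, writer optional)
  writer field price has no reader counterpart
  no writer field matches reader audit.avatar
  audit.primary <- audit.primary (bool -> bool, writer required)
  audit.rating <- audit.rating (float64 -> float64, writer required)
  audit.score <- audit.score (float32 -> float32, writer optional)
  violation R2 at price
  forward on Event therefore BREAKING (1)
decode (reader v1):
  status := "OWNER"
  audit.avatar := null (absent, optional -> null)
  audit.primary := true
  audit.rating := 0.0
  audit.score := -2.5
  weight := 10.0
  factor := null (absent, optional -> null)
  height := 3.75
  checksum := null (absent, optional -> null)
  read fails at price under R2 (unknown field)
  => FAILS_AT (price, R2)


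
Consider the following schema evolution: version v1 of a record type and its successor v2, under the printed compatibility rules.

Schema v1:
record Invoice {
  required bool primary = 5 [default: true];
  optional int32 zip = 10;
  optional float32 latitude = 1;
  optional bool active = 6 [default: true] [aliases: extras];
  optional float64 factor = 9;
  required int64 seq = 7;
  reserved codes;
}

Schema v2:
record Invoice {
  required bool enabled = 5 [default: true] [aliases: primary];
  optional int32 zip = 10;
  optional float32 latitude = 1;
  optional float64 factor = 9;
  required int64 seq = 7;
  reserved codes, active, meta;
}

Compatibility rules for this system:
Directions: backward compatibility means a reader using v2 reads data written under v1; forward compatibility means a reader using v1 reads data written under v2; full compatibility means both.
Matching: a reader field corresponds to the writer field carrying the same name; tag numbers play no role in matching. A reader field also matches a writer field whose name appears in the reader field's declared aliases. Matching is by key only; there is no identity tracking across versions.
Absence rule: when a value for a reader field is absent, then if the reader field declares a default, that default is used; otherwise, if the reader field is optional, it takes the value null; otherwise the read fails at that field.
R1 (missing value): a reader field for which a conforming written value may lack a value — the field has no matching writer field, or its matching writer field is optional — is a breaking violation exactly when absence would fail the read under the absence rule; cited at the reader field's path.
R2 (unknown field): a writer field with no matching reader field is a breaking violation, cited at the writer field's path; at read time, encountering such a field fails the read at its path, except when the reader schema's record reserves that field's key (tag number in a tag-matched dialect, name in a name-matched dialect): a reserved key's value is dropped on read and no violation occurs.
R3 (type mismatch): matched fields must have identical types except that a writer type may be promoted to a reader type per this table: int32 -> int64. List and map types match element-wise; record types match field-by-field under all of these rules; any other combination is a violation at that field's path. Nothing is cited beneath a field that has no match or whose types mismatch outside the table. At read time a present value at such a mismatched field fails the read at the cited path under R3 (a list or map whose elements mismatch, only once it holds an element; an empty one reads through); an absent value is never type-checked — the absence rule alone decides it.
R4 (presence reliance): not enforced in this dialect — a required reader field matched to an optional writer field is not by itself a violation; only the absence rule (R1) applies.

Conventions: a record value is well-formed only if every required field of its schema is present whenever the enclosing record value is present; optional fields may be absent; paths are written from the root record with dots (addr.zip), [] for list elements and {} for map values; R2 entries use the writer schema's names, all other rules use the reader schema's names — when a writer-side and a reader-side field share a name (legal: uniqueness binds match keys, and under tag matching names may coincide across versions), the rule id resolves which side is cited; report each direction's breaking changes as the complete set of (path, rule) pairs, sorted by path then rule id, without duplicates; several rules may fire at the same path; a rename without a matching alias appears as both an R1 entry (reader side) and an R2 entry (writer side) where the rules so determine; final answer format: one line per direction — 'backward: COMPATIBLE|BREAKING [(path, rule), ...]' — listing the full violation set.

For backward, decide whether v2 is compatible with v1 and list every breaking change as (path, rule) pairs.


arrows below run writer -> reader for Invoice
backward on Invoice — v2 reading data written by v1:
  enabled: bool -> bool, writer required; from primary
  zip: int32 -> int32, writer optional; from zip
  latitude: float32 -> float32, writer optional; from latitude
  factor: float64 -> float64, writer optional; from factor
  seq: int64 -> int64, writer required; from seq
  writer field active has no reader counterpart
  => no violations; backward on Invoice: COMPATIBLE
diffs on Invoice not affecting the asked answer:
  removed field active from record Invoice (its key "active" joins the reserved list) -> fires no rule on Invoice, leaving the asked answer as it is
  renamed field primary to enabled in record Invoice (alias primary declared on the renamed field) -> fires only in the forward direction of Invoice, which is not asked here

backward: COMPATIBLE []


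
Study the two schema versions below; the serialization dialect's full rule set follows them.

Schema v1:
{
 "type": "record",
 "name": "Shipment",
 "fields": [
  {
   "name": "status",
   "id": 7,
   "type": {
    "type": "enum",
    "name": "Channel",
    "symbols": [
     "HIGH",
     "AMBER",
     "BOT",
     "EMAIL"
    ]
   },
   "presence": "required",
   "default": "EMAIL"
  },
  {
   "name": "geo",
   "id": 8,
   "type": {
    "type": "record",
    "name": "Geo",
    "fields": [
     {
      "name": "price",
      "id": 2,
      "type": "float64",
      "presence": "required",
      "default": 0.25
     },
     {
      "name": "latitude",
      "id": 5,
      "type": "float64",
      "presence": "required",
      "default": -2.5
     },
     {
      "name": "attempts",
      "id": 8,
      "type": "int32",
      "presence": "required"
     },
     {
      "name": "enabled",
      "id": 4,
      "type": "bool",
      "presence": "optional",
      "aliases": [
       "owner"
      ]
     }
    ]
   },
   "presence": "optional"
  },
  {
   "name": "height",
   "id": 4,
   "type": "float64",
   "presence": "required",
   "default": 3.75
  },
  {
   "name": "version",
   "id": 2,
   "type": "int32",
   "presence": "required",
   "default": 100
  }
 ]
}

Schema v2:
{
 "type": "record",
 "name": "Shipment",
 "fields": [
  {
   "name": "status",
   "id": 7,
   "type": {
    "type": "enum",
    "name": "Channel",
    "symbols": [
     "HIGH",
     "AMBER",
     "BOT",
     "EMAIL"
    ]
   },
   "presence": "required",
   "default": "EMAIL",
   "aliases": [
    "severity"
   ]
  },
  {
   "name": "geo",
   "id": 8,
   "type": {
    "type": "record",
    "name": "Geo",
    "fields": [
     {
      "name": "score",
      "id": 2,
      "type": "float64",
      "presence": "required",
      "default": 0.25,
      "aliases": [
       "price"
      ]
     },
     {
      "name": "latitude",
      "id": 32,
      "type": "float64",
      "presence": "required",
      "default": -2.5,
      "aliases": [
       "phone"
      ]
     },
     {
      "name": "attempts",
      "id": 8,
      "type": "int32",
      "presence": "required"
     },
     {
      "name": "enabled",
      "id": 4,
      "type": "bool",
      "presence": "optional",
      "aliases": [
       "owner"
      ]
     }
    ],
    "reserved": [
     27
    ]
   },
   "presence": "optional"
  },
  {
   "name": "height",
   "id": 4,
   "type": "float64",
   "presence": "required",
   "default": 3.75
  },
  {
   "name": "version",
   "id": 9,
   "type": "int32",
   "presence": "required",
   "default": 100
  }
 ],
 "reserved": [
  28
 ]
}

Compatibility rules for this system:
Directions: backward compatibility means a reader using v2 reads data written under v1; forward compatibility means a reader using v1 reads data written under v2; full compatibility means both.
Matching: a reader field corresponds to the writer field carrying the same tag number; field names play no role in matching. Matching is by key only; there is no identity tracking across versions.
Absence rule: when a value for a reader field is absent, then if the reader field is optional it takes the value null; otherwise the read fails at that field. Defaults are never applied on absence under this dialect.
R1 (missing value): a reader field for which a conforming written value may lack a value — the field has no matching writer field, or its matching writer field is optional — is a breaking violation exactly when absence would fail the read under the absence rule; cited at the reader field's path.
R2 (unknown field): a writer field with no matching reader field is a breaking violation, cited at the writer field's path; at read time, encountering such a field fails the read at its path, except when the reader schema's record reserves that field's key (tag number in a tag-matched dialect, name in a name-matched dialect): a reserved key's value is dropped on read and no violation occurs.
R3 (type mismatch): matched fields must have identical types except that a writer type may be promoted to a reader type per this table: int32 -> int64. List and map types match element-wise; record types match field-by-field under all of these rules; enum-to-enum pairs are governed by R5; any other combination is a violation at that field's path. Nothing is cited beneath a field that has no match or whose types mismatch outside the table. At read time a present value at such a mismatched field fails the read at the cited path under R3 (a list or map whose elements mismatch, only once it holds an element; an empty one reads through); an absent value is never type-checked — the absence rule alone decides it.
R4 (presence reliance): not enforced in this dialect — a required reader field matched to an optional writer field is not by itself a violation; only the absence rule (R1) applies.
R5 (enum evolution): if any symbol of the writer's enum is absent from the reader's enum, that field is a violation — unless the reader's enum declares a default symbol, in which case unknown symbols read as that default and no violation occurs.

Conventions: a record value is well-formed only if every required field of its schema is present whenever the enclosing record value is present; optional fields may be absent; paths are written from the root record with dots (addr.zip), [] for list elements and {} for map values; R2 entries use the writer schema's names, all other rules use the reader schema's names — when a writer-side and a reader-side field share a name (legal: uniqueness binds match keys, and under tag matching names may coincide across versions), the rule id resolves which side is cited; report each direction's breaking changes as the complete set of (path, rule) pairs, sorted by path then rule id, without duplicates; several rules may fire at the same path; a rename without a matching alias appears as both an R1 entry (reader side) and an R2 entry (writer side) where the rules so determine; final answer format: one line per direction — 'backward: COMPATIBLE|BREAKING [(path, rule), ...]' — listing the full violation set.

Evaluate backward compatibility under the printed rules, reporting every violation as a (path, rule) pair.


arrows below run writer -> reader for Shipment
checking backward for Shipment: reader v2 against writer v1:
  status <- status (Channel -> Channel, writer required)
  geo <- geo (Geo -> Geo, writer optional)
  height <- height (float64 -> float64, writer required)
  version has no writer counterpart
  leftover writer field: version
  geo.score <- geo.price (float64 -> float64, writer required)
  geo.latitude has no writer counterpart
  geo.attempts <- geo.attempts (int32 -> int32, writer required)
  geo.enabled <- geo.enabled (bool -> bool, writer optional)
  leftover writer field: geo.latitude
  R1 fires at geo.latitude
  R2 fires at geo.latitude
  R1 fires at version
  R2 fires at version
  => backward verdict for Shipment: BREAKING, 4 violation(s)
the rest of the Shipment diff is inert for this question:
  renamed field price to score in record Geo (alias price declared on the renamed field) -> fires no rule on Shipment, leaving the asked answer as it is

backward: BREAKING [(geo.latitude, R1), (geo.latitude, R2), (version, R1), (version, R2)]
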